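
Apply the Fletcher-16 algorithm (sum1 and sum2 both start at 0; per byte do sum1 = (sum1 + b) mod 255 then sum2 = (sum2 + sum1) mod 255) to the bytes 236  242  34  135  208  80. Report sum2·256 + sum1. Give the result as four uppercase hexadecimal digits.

5DAA

Running sums (mod 255):
  after byte 0 (236): sum1=236, sum2=236
  after byte 1 (242): sum1=223, sum2=204
  after byte 2 (34): sum1=2, sum2=206
  after byte 3 (135): sum1=137, sum2=88
  after byte 4 (208): sum1=90, sum2=178
  after byte 5 (80): sum1=170, sum2=93
Checksum = sum2·256 + sum1 = 93·256 + 170 = 23978 = 0x5DAA.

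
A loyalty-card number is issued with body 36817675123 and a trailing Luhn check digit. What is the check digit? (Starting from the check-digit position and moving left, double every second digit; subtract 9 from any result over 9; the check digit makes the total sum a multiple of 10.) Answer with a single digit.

9

Partial digits right→left: 3 2 1 5 7 6 7 1 8 6 3
Double every second digit counting from the check-digit position (so the 1st, 3rd, 5th, ... of the partial from the right).
  doubled (with −9 where >9): 6 2 5 5 7 6 → sum 31
  kept as-is: 2 5 6 1 6 → sum 20
Total = 31 + 20 = 51.
Check digit = (10 − (51 mod 10)) mod 10 = 9.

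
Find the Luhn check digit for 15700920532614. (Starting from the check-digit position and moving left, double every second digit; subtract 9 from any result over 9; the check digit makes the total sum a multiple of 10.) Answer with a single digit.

5

Partial digits right→left: 4 1 6 2 3 5 0 2 9 0 0 7 5 1
Double every second digit counting from the check-digit position (so the 1st, 3rd, 5th, ... of the partial from the right).
  doubled (with −9 where >9): 8 3 6 0 9 0 1 → sum 27
  kept as-is: 1 2 5 2 0 7 1 → sum 18
Total = 27 + 18 = 45.
Check digit = (10 − (45 mod 10)) mod 10 = 5.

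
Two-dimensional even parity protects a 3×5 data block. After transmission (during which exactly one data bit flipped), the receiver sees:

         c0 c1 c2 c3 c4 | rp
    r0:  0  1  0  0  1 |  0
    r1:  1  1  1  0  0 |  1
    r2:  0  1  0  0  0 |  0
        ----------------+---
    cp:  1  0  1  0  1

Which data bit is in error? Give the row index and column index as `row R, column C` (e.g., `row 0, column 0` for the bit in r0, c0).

row 2, column 1

Recompute each row's even parity and compare to rp:
  r0: data parity 0, sent rp 0 → ok
  r1: data parity 1, sent rp 1 → ok
  r2: data parity 1, sent rp 0 → mismatch
Recompute each column's even parity and compare to cp:
  c0: data parity 1, sent cp 1 → ok
  c1: data parity 1, sent cp 0 → mismatch
  c2: data parity 1, sent cp 1 → ok
  c3: data parity 0, sent cp 0 → ok
  c4: data parity 1, sent cp 1 → ok
Exactly one row (r2) and one column (c1) fail → the flipped bit is at their intersection.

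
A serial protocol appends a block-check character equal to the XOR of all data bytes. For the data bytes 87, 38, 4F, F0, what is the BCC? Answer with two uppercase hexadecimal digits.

XOR the bytes together:
  start with 0x87
  0x87 ⊕ 0x38 = 0xBF
  0xBF ⊕ 0x4F = 0xF0
  0xF0 ⊕ 0xF0 = 0x00

00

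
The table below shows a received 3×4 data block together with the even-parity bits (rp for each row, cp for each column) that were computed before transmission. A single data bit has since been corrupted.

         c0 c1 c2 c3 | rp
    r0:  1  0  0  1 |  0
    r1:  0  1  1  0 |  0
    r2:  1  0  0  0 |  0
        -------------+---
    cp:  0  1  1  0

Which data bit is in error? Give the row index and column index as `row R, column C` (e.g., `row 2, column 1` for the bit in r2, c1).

Recompute each row's even parity and compare to rp:
  r0: data parity 0, sent rp 0 → ok
  r1: data parity 0, sent rp 0 → ok
  r2: data parity 1, sent rp 0 → mismatch
Recompute each column's even parity and compare to cp:
  c0: data parity 0, sent cp 0 → ok
  c1: data parity 1, sent cp 1 → ok
  c2: data parity 1, sent cp 1 → ok
  c3: data parity 1, sent cp 0 → mismatch
Exactly one row (r2) and one column (c3) fail → the flipped bit is at their intersection.

row 2, column 3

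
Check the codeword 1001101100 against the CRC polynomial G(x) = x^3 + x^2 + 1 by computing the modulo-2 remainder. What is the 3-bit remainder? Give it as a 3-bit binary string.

000

Modulo-2 division of 1001101100 by 1101:
  pos 0: 1001 XOR 1101 = 0100
  pos 1: 1001 XOR 1101 = 0100
  pos 2: 1000 XOR 1101 = 0101
  pos 3: 1011 XOR 1101 = 0110
  pos 4: 1101 XOR 1101 = 0000
Remainder = 000 (zero — the frame passes the CRC check).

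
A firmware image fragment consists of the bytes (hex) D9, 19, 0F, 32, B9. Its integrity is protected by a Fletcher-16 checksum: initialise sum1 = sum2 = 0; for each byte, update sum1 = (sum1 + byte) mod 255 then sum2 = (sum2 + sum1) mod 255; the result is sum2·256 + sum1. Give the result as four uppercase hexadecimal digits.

F0ED

Running sums (mod 255):
  after byte 0 (D9): sum1=217, sum2=217
  after byte 1 (19): sum1=242, sum2=204
  after byte 2 (0F): sum1=2, sum2=206
  after byte 3 (32): sum1=52, sum2=3
  after byte 4 (B9): sum1=237, sum2=240
Checksum = sum2·256 + sum1 = 240·256 + 237 = 61677 = 0xF0ED.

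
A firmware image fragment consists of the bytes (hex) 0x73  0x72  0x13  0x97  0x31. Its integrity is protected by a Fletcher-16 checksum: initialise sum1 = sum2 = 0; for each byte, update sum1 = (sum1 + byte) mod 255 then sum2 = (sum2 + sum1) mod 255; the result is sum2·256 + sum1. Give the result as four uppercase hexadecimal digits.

A4C1

Running sums (mod 255):
  after byte 0 (0x73): sum1=115, sum2=115
  after byte 1 (0x72): sum1=229, sum2=89
  after byte 2 (0x13): sum1=248, sum2=82
  after byte 3 (0x97): sum1=144, sum2=226
  after byte 4 (0x31): sum1=193, sum2=164
Checksum = sum2·256 + sum1 = 164·256 + 193 = 42177 = 0xA4C1.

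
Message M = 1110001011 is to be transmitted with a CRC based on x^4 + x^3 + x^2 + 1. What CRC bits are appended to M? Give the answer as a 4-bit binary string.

1111

Append 4 zeros: 11100010110000. Divide by 11101 (XOR where the leading bit is 1):
  pos 0: 11100 XOR 11101 = 00001
  pos 4: 10101 XOR 11101 = 01000
  pos 5: 10001 XOR 11101 = 01100
  pos 6: 11000 XOR 11101 = 00101
  pos 8: 10100 XOR 11101 = 01001
  pos 9: 10010 XOR 11101 = 01111
Remainder (last 4 bits) = 1111. This is the CRC / FCS.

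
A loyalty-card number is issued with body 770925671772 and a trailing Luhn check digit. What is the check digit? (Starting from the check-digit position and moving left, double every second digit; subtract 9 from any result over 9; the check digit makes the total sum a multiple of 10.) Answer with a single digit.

Partial digits right→left: 2 7 7 1 7 6 5 2 9 0 7 7
Double every second digit counting from the check-digit position (so the 1st, 3rd, 5th, ... of the partial from the right).
  doubled (with −9 where >9): 4 5 5 1 9 5 → sum 29
  kept as-is: 7 1 6 2 0 7 → sum 23
Total = 29 + 23 = 52.
Check digit = (10 − (52 mod 10)) mod 10 = 8.

8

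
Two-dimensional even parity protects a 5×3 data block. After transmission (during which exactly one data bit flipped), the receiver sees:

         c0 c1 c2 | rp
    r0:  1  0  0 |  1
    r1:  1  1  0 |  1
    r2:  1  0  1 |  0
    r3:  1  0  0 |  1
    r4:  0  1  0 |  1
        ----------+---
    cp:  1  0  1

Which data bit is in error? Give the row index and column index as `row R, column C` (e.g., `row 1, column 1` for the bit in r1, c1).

Recompute each row's even parity and compare to rp:
  r0: data parity 1, sent rp 1 → ok
  r1: data parity 0, sent rp 1 → mismatch
  r2: data parity 0, sent rp 0 → ok
  r3: data parity 1, sent rp 1 → ok
  r4: data parity 1, sent rp 1 → ok
Recompute each column's even parity and compare to cp:
  c0: data parity 0, sent cp 1 → mismatch
  c1: data parity 0, sent cp 0 → ok
  c2: data parity 1, sent cp 1 → ok
Exactly one row (r1) and one column (c0) fail → the flipped bit is at their intersection.

row 1, column 0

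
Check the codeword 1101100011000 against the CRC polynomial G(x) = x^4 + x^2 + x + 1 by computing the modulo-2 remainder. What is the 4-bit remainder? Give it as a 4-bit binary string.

0000

Modulo-2 division of 1101100011000 by 10111:
  pos 0: 11011 XOR 10111 = 01100
  pos 1: 11000 XOR 10111 = 01111
  pos 2: 11110 XOR 10111 = 01001
  pos 3: 10010 XOR 10111 = 00101
  pos 5: 10111 XOR 10111 = 00000
Remainder = 0000 (zero — the frame passes the CRC check).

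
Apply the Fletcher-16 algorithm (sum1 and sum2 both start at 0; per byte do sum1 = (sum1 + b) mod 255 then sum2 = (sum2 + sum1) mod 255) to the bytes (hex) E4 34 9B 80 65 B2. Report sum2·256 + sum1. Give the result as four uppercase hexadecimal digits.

CF4D

Running sums (mod 255):
  after byte 0 (E4): sum1=228, sum2=228
  after byte 1 (34): sum1=25, sum2=253
  after byte 2 (9B): sum1=180, sum2=178
  after byte 3 (80): sum1=53, sum2=231
  after byte 4 (65): sum1=154, sum2=130
  after byte 5 (B2): sum1=77, sum2=207
Checksum = sum2·256 + sum1 = 207·256 + 77 = 53069 = 0xCF4D.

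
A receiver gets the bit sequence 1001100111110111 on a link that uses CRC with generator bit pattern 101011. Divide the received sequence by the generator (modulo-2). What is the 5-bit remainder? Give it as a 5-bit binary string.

10101

Modulo-2 division of 1001100111110111 by 101011:
  pos 0: 100110 XOR 101011 = 001101
  pos 2: 110101 XOR 101011 = 011110
  pos 3: 111101 XOR 101011 = 010110
  pos 4: 101101 XOR 101011 = 000110
  pos 7: 110110 XOR 101011 = 011101
  pos 8: 111011 XOR 101011 = 010000
  pos 9: 100001 XOR 101011 = 001010
Remainder = 10101 (nonzero — an error is detected).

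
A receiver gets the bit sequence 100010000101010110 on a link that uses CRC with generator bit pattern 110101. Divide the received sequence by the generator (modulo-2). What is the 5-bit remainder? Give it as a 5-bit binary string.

10110

Modulo-2 division of 100010000101010110 by 110101:
  pos 0: 100010 XOR 110101 = 010111
  pos 1: 101110 XOR 110101 = 011011
  pos 2: 110110 XOR 110101 = 000011
  pos 6: 110101 XOR 110101 = 000000
Remainder = 10110 (nonzero — an error is detected).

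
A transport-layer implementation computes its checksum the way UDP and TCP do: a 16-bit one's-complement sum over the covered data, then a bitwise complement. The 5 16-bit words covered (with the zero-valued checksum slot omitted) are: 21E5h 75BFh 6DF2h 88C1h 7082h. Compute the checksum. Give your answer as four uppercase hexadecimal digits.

One's-complement addition (fold any carry out of bit 15 back into bit 0):
  0x21E5 + 0x75BF = 0x097A4
  0x97A4 + 0x6DF2 = 0x10596 → wrap carry → 0x0597
  0x0597 + 0x88C1 = 0x08E58
  0x8E58 + 0x7082 = 0x0FEDA
One's-complement sum = 0xFEDA.
Checksum = ~0xFEDA & 0xFFFF = 0x0125.

0125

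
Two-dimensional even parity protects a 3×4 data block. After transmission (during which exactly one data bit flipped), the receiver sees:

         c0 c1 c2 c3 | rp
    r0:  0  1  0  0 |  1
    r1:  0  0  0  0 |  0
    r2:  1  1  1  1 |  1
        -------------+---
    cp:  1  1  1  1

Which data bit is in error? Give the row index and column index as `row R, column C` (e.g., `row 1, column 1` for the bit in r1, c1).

row 2, column 1

Recompute each row's even parity and compare to rp:
  r0: data parity 1, sent rp 1 → ok
  r1: data parity 0, sent rp 0 → ok
  r2: data parity 0, sent rp 1 → mismatch
Recompute each column's even parity and compare to cp:
  c0: data parity 1, sent cp 1 → ok
  c1: data parity 0, sent cp 1 → mismatch
  c2: data parity 1, sent cp 1 → ok
  c3: data parity 1, sent cp 1 → ok
Exactly one row (r2) and one column (c1) fail → the flipped bit is at their intersection.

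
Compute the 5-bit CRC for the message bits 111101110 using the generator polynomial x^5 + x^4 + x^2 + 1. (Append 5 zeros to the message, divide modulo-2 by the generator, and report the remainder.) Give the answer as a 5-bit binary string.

Append 5 zeros: 11110111000000. Divide by 110101 (XOR where the leading bit is 1):
  pos 0: 111101 XOR 110101 = 001000
  pos 2: 100011 XOR 110101 = 010110
  pos 3: 101100 XOR 110101 = 011001
  pos 4: 110010 XOR 110101 = 000111
  pos 7: 111000 XOR 110101 = 001101
Remainder (last 5 bits) = 11010. This is the CRC / FCS.

11010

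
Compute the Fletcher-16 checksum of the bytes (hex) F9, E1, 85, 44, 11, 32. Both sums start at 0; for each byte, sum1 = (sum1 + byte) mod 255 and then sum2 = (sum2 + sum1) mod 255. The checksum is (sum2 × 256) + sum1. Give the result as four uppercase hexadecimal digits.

7CE8

Running sums (mod 255):
  after byte 0 (F9): sum1=249, sum2=249
  after byte 1 (E1): sum1=219, sum2=213
  after byte 2 (85): sum1=97, sum2=55
  after byte 3 (44): sum1=165, sum2=220
  after byte 4 (11): sum1=182, sum2=147
  after byte 5 (32): sum1=232, sum2=124
Checksum = sum2·256 + sum1 = 124·256 + 232 = 31976 = 0x7CE8.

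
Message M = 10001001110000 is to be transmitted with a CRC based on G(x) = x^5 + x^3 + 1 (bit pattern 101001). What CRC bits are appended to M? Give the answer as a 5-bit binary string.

11011

Append 5 zeros: 1000100111000000000. Divide by 101001 (XOR where the leading bit is 1):
  pos 0: 100010 XOR 101001 = 001011
  pos 2: 101101 XOR 101001 = 000100
  pos 5: 100110 XOR 101001 = 001111
  pos 7: 111100 XOR 101001 = 010101
  pos 8: 101010 XOR 101001 = 000011
  pos 12: 110000 XOR 101001 = 011001
  pos 13: 110010 XOR 101001 = 011011
Remainder (last 5 bits) = 11011. This is the CRC / FCS.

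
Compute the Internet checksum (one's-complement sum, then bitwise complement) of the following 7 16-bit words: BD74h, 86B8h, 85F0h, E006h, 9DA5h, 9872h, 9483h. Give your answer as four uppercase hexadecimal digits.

8B3F

One's-complement addition (fold any carry out of bit 15 back into bit 0):
  0xBD74 + 0x86B8 = 0x1442C → wrap carry → 0x442D
  0x442D + 0x85F0 = 0x0CA1D
  0xCA1D + 0xE006 = 0x1AA23 → wrap carry → 0xAA24
  0xAA24 + 0x9DA5 = 0x147C9 → wrap carry → 0x47CA
  0x47CA + 0x9872 = 0x0E03C
  0xE03C + 0x9483 = 0x174BF → wrap carry → 0x74C0
One's-complement sum = 0x74C0.
Checksum = ~0x74C0 & 0xFFFF = 0x8B3F.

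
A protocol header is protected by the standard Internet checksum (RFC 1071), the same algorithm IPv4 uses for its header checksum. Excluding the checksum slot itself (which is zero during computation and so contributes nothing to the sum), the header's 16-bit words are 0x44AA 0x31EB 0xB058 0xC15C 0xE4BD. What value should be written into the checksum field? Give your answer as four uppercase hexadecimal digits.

One's-complement addition (fold any carry out of bit 15 back into bit 0):
  0x44AA + 0x31EB = 0x07695
  0x7695 + 0xB058 = 0x126ED → wrap carry → 0x26EE
  0x26EE + 0xC15C = 0x0E84A
  0xE84A + 0xE4BD = 0x1CD07 → wrap carry → 0xCD08
One's-complement sum = 0xCD08.
Checksum = ~0xCD08 & 0xFFFF = 0x32F7.

32F7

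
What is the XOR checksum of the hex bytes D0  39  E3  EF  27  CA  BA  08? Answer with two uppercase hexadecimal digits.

BA

XOR the bytes together:
  start with 0xD0
  0xD0 ⊕ 0x39 = 0xE9
  0xE9 ⊕ 0xE3 = 0x0A
  0x0A ⊕ 0xEF = 0xE5
  0xE5 ⊕ 0x27 = 0xC2
  0xC2 ⊕ 0xCA = 0x08
  0x08 ⊕ 0xBA = 0xB2
  0xB2 ⊕ 0x08 = 0xBA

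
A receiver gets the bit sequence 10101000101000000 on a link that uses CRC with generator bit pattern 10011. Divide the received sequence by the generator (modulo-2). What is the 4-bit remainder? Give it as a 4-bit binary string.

Modulo-2 division of 10101000101000000 by 10011:
  pos 0: 10101 XOR 10011 = 00110
  pos 2: 11000 XOR 10011 = 01011
  pos 3: 10110 XOR 10011 = 00101
  pos 5: 10110 XOR 10011 = 00101
  pos 7: 10110 XOR 10011 = 00101
  pos 9: 10100 XOR 10011 = 00111
  pos 11: 11100 XOR 10011 = 01111
  pos 12: 11110 XOR 10011 = 01101
Remainder = 1101 (nonzero — an error is detected).

1101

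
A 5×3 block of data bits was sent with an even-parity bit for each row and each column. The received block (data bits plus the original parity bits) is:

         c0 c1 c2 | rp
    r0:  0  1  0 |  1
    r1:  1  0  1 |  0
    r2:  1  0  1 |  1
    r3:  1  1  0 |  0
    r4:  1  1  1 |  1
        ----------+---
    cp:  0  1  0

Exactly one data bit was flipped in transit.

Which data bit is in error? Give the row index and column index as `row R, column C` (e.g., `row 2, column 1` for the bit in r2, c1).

row 2, column 2

Recompute each row's even parity and compare to rp:
  r0: data parity 1, sent rp 1 → ok
  r1: data parity 0, sent rp 0 → ok
  r2: data parity 0, sent rp 1 → mismatch
  r3: data parity 0, sent rp 0 → ok
  r4: data parity 1, sent rp 1 → ok
Recompute each column's even parity and compare to cp:
  c0: data parity 0, sent cp 0 → ok
  c1: data parity 1, sent cp 1 → ok
  c2: data parity 1, sent cp 0 → mismatch
Exactly one row (r2) and one column (c2) fail → the flipped bit is at their intersection.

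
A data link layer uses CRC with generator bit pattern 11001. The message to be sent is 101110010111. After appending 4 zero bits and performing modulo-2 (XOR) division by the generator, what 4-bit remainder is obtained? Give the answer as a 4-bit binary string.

Append 4 zeros: 1011100101110000. Divide by 11001 (XOR where the leading bit is 1):
  pos 0: 10111 XOR 11001 = 01110
  pos 1: 11100 XOR 11001 = 00101
  pos 3: 10101 XOR 11001 = 01100
  pos 4: 11000 XOR 11001 = 00001
  pos 8: 11110 XOR 11001 = 00111
  pos 10: 11100 XOR 11001 = 00101
Remainder (last 4 bits) = 1010. This is the CRC / FCS.

1010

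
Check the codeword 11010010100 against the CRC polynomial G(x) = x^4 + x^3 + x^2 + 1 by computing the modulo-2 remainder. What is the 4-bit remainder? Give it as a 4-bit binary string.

0100

Modulo-2 division of 11010010100 by 11101:
  pos 0: 11010 XOR 11101 = 00111
  pos 2: 11101 XOR 11101 = 00000
Remainder = 0100 (nonzero — an error is detected).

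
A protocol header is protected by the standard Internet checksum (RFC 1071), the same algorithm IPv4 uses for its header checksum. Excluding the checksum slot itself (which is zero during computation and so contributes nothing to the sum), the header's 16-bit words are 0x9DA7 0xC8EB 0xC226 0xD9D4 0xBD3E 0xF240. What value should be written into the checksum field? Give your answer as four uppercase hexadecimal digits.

4DF1

One's-complement addition (fold any carry out of bit 15 back into bit 0):
  0x9DA7 + 0xC8EB = 0x16692 → wrap carry → 0x6693
  0x6693 + 0xC226 = 0x128B9 → wrap carry → 0x28BA
  0x28BA + 0xD9D4 = 0x1028E → wrap carry → 0x028F
  0x028F + 0xBD3E = 0x0BFCD
  0xBFCD + 0xF240 = 0x1B20D → wrap carry → 0xB20E
One's-complement sum = 0xB20E.
Checksum = ~0xB20E & 0xFFFF = 0x4DF1.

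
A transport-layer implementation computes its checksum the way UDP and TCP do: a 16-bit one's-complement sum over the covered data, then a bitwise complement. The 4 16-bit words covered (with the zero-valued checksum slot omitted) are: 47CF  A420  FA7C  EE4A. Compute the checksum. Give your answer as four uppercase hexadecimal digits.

2B48

One's-complement addition (fold any carry out of bit 15 back into bit 0):
  0x47CF + 0xA420 = 0x0EBEF
  0xEBEF + 0xFA7C = 0x1E66B → wrap carry → 0xE66C
  0xE66C + 0xEE4A = 0x1D4B6 → wrap carry → 0xD4B7
One's-complement sum = 0xD4B7.
Checksum = ~0xD4B7 & 0xFFFF = 0x2B48.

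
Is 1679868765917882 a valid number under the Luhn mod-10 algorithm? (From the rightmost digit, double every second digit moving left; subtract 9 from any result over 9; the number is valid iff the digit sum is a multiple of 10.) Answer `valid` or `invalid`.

From the right, keep odd positions and double even positions (subtract 9 from any doubled value over 9):
  doubled (positions 2,4,...): 7 5 9 3 7 7 5 2 → sum 45
  kept (positions 1,3,...): 2 8 1 5 7 6 9 6 → sum 44
Total = 89.
89 mod 10 = 9, so the number is invalid.

invalid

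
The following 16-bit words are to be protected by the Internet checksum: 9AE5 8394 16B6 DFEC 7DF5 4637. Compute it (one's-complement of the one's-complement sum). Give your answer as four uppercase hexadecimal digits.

One's-complement addition (fold any carry out of bit 15 back into bit 0):
  0x9AE5 + 0x8394 = 0x11E79 → wrap carry → 0x1E7A
  0x1E7A + 0x16B6 = 0x03530
  0x3530 + 0xDFEC = 0x1151C → wrap carry → 0x151D
  0x151D + 0x7DF5 = 0x09312
  0x9312 + 0x4637 = 0x0D949
One's-complement sum = 0xD949.
Checksum = ~0xD949 & 0xFFFF = 0x26B6.

26B6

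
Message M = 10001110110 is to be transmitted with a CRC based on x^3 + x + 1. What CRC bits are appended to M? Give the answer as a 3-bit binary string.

Append 3 zeros: 10001110110000. Divide by 1011 (XOR where the leading bit is 1):
  pos 0: 1000 XOR 1011 = 0011
  pos 2: 1111 XOR 1011 = 0100
  pos 3: 1001 XOR 1011 = 0010
  pos 5: 1001 XOR 1011 = 0010
  pos 7: 1010 XOR 1011 = 0001
  pos 10: 1000 XOR 1011 = 0011
Remainder (last 3 bits) = 011. This is the CRC / FCS.

011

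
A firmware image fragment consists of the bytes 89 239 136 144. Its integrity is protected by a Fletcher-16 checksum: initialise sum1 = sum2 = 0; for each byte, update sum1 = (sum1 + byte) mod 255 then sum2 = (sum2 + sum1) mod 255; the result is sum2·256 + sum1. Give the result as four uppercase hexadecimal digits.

D662

Running sums (mod 255):
  after byte 0 (89): sum1=89, sum2=89
  after byte 1 (239): sum1=73, sum2=162
  after byte 2 (136): sum1=209, sum2=116
  after byte 3 (144): sum1=98, sum2=214
Checksum = sum2·256 + sum1 = 214·256 + 98 = 54882 = 0xD662.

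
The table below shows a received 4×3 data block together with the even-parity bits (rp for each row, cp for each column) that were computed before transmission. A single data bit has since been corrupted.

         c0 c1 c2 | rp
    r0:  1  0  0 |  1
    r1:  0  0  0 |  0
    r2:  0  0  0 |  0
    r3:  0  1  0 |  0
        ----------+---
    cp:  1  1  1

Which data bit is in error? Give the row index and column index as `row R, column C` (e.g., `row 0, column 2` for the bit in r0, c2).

Recompute each row's even parity and compare to rp:
  r0: data parity 1, sent rp 1 → ok
  r1: data parity 0, sent rp 0 → ok
  r2: data parity 0, sent rp 0 → ok
  r3: data parity 1, sent rp 0 → mismatch
Recompute each column's even parity and compare to cp:
  c0: data parity 1, sent cp 1 → ok
  c1: data parity 1, sent cp 1 → ok
  c2: data parity 0, sent cp 1 → mismatch
Exactly one row (r3) and one column (c2) fail → the flipped bit is at their intersection.

row 3, column 2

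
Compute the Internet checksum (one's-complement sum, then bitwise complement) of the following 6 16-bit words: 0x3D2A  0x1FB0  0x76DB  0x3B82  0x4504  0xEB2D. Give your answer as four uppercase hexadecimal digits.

C095

One's-complement addition (fold any carry out of bit 15 back into bit 0):
  0x3D2A + 0x1FB0 = 0x05CDA
  0x5CDA + 0x76DB = 0x0D3B5
  0xD3B5 + 0x3B82 = 0x10F37 → wrap carry → 0x0F38
  0x0F38 + 0x4504 = 0x0543C
  0x543C + 0xEB2D = 0x13F69 → wrap carry → 0x3F6A
One's-complement sum = 0x3F6A.
Checksum = ~0x3F6A & 0xFFFF = 0xC095.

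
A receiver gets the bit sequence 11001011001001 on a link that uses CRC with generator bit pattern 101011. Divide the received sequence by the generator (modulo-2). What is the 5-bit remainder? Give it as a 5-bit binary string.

Modulo-2 division of 11001011001001 by 101011:
  pos 0: 110010 XOR 101011 = 011001
  pos 1: 110011 XOR 101011 = 011000
  pos 2: 110001 XOR 101011 = 011010
  pos 3: 110100 XOR 101011 = 011111
  pos 4: 111110 XOR 101011 = 010101
  pos 5: 101011 XOR 101011 = 000000
Remainder = 00001 (nonzero — an error is detected).

00001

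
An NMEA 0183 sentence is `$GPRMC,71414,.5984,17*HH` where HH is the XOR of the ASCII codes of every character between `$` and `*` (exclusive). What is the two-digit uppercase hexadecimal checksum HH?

78

XOR the ASCII codes of the payload characters:
  'G' = 0x47 → acc = 0x47
  'P' = 0x50 → acc = 0x17
  'R' = 0x52 → acc = 0x45
  'M' = 0x4D → acc = 0x08
  'C' = 0x43 → acc = 0x4B
  ',' = 0x2C → acc = 0x67
  '7' = 0x37 → acc = 0x50
  '1' = 0x31 → acc = 0x61
  '4' = 0x34 → acc = 0x55
  '1' = 0x31 → acc = 0x64
  '4' = 0x34 → acc = 0x50
  ',' = 0x2C → acc = 0x7C
  '.' = 0x2E → acc = 0x52
  '5' = 0x35 → acc = 0x67
  '9' = 0x39 → acc = 0x5E
  '8' = 0x38 → acc = 0x66
  '4' = 0x34 → acc = 0x52
  ',' = 0x2C → acc = 0x7E
  '1' = 0x31 → acc = 0x4F
  '7' = 0x37 → acc = 0x78
Checksum = 0x78.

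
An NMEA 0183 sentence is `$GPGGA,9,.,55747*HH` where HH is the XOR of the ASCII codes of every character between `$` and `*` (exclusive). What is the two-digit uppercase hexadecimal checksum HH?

XOR the ASCII codes of the payload characters:
  'G' = 0x47 → acc = 0x47
  'P' = 0x50 → acc = 0x17
  'G' = 0x47 → acc = 0x50
  'G' = 0x47 → acc = 0x17
  'A' = 0x41 → acc = 0x56
  ',' = 0x2C → acc = 0x7A
  '9' = 0x39 → acc = 0x43
  ',' = 0x2C → acc = 0x6F
  '.' = 0x2E → acc = 0x41
  ',' = 0x2C → acc = 0x6D
  '5' = 0x35 → acc = 0x58
  '5' = 0x35 → acc = 0x6D
  '7' = 0x37 → acc = 0x5A
  '4' = 0x34 → acc = 0x6E
  '7' = 0x37 → acc = 0x59
Checksum = 0x59.

59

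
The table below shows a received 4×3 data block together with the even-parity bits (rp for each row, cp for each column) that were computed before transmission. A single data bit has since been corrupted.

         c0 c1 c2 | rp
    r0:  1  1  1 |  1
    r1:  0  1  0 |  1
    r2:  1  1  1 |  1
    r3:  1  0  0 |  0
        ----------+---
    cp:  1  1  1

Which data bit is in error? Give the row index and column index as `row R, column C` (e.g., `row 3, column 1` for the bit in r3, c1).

row 3, column 2

Recompute each row's even parity and compare to rp:
  r0: data parity 1, sent rp 1 → ok
  r1: data parity 1, sent rp 1 → ok
  r2: data parity 1, sent rp 1 → ok
  r3: data parity 1, sent rp 0 → mismatch
Recompute each column's even parity and compare to cp:
  c0: data parity 1, sent cp 1 → ok
  c1: data parity 1, sent cp 1 → ok
  c2: data parity 0, sent cp 1 → mismatch
Exactly one row (r3) and one column (c2) fail → the flipped bit is at their intersection.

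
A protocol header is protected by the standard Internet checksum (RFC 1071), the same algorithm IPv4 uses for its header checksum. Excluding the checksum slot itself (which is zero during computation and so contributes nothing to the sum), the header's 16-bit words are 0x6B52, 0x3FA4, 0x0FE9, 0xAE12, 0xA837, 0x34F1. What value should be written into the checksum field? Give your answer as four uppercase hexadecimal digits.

B9E4

One's-complement addition (fold any carry out of bit 15 back into bit 0):
  0x6B52 + 0x3FA4 = 0x0AAF6
  0xAAF6 + 0x0FE9 = 0x0BADF
  0xBADF + 0xAE12 = 0x168F1 → wrap carry → 0x68F2
  0x68F2 + 0xA837 = 0x11129 → wrap carry → 0x112A
  0x112A + 0x34F1 = 0x0461B
One's-complement sum = 0x461B.
Checksum = ~0x461B & 0xFFFF = 0xB9E4.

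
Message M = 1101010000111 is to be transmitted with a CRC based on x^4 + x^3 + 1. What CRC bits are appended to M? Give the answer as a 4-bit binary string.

Append 4 zeros: 11010100001110000. Divide by 11001 (XOR where the leading bit is 1):
  pos 0: 11010 XOR 11001 = 00011
  pos 3: 11100 XOR 11001 = 00101
  pos 5: 10100 XOR 11001 = 01101
  pos 6: 11011 XOR 11001 = 00010
  pos 9: 10110 XOR 11001 = 01111
  pos 10: 11110 XOR 11001 = 00111
  pos 12: 11100 XOR 11001 = 00101
Remainder (last 4 bits) = 0101. This is the CRC / FCS.

0101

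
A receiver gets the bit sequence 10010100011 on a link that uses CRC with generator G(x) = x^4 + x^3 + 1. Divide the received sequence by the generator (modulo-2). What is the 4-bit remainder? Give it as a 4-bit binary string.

Modulo-2 division of 10010100011 by 11001:
  pos 0: 10010 XOR 11001 = 01011
  pos 1: 10111 XOR 11001 = 01110
  pos 2: 11100 XOR 11001 = 00101
  pos 4: 10100 XOR 11001 = 01101
  pos 5: 11011 XOR 11001 = 00010
Remainder = 0101 (nonzero — an error is detected).

0101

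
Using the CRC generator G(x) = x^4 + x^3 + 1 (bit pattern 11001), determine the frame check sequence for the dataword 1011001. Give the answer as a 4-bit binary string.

1010

Append 4 zeros: 10110010000. Divide by 11001 (XOR where the leading bit is 1):
  pos 0: 10110 XOR 11001 = 01111
  pos 1: 11110 XOR 11001 = 00111
  pos 3: 11110 XOR 11001 = 00111
  pos 5: 11100 XOR 11001 = 00101
Remainder (last 4 bits) = 1010. This is the CRC / FCS.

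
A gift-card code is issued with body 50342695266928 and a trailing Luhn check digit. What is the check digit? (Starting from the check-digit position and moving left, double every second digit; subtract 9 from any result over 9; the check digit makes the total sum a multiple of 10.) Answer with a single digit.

0

Partial digits right→left: 8 2 9 6 6 2 5 9 6 2 4 3 0 5
Double every second digit counting from the check-digit position (so the 1st, 3rd, 5th, ... of the partial from the right).
  doubled (with −9 where >9): 7 9 3 1 3 8 0 → sum 31
  kept as-is: 2 6 2 9 2 3 5 → sum 29
Total = 31 + 29 = 60.
Check digit = (10 − (60 mod 10)) mod 10 = 0.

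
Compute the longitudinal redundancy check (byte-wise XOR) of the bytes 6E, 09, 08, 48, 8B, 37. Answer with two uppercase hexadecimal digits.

9B

XOR the bytes together:
  start with 0x6E
  0x6E ⊕ 0x09 = 0x67
  0x67 ⊕ 0x08 = 0x6F
  0x6F ⊕ 0x48 = 0x27
  0x27 ⊕ 0x8B = 0xAC
  0xAC ⊕ 0x37 = 0x9B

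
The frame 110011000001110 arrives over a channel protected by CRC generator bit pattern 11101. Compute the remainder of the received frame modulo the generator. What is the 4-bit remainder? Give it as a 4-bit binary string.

Modulo-2 division of 110011000001110 by 11101:
  pos 0: 11001 XOR 11101 = 00100
  pos 2: 10010 XOR 11101 = 01111
  pos 3: 11110 XOR 11101 = 00011
  pos 6: 11000 XOR 11101 = 00101
  pos 8: 10111 XOR 11101 = 01010
  pos 9: 10101 XOR 11101 = 01000
  pos 10: 10000 XOR 11101 = 01101
Remainder = 1101 (nonzero — an error is detected).

1101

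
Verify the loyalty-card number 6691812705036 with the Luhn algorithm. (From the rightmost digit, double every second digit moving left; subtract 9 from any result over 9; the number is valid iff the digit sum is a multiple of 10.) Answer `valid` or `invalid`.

valid

From the right, keep odd positions and double even positions (subtract 9 from any doubled value over 9):
  doubled (positions 2,4,...): 6 1 5 2 2 3 → sum 19
  kept (positions 1,3,...): 6 0 0 2 8 9 6 → sum 31
Total = 50.
50 mod 10 = 0, so the number is valid.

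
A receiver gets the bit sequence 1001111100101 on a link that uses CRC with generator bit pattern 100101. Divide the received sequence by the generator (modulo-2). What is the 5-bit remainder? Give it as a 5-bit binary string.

00111

Modulo-2 division of 1001111100101 by 100101:
  pos 0: 100111 XOR 100101 = 000010
  pos 4: 101100 XOR 100101 = 001001
  pos 6: 100110 XOR 100101 = 000011
Remainder = 00111 (nonzero — an error is detected).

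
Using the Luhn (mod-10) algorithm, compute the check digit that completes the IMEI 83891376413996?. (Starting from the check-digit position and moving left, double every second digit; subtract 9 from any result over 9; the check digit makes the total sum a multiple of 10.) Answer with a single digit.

Partial digits right→left: 6 9 9 3 1 4 6 7 3 1 9 8 3 8
Double every second digit counting from the check-digit position (so the 1st, 3rd, 5th, ... of the partial from the right).
  doubled (with −9 where >9): 3 9 2 3 6 9 6 → sum 38
  kept as-is: 9 3 4 7 1 8 8 → sum 40
Total = 38 + 40 = 78.
Check digit = (10 − (78 mod 10)) mod 10 = 2.

2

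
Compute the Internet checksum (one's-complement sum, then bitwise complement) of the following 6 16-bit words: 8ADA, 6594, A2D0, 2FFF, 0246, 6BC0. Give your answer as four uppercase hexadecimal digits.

CEBA

One's-complement addition (fold any carry out of bit 15 back into bit 0):
  0x8ADA + 0x6594 = 0x0F06E
  0xF06E + 0xA2D0 = 0x1933E → wrap carry → 0x933F
  0x933F + 0x2FFF = 0x0C33E
  0xC33E + 0x0246 = 0x0C584
  0xC584 + 0x6BC0 = 0x13144 → wrap carry → 0x3145
One's-complement sum = 0x3145.
Checksum = ~0x3145 & 0xFFFF = 0xCEBA.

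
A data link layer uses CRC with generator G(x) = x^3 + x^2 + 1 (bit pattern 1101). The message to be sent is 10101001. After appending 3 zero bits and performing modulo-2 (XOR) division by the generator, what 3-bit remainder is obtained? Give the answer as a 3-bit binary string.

Append 3 zeros: 10101001000. Divide by 1101 (XOR where the leading bit is 1):
  pos 0: 1010 XOR 1101 = 0111
  pos 1: 1111 XOR 1101 = 0010
  pos 3: 1000 XOR 1101 = 0101
  pos 4: 1011 XOR 1101 = 0110
  pos 5: 1100 XOR 1101 = 0001
Remainder (last 3 bits) = 100. This is the CRC / FCS.

100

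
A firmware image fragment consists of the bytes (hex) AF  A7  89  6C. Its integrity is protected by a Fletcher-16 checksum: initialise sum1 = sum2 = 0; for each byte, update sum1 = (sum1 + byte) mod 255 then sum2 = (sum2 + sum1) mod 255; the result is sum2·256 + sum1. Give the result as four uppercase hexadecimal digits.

Running sums (mod 255):
  after byte 0 (AF): sum1=175, sum2=175
  after byte 1 (A7): sum1=87, sum2=7
  after byte 2 (89): sum1=224, sum2=231
  after byte 3 (6C): sum1=77, sum2=53
Checksum = sum2·256 + sum1 = 53·256 + 77 = 13645 = 0x354D.

354D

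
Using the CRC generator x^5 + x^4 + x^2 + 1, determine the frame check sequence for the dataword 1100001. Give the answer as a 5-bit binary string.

11100

Append 5 zeros: 110000100000. Divide by 110101 (XOR where the leading bit is 1):
  pos 0: 110000 XOR 110101 = 000101
  pos 3: 101100 XOR 110101 = 011001
  pos 4: 110010 XOR 110101 = 000111
Remainder (last 5 bits) = 11100. This is the CRC / FCS.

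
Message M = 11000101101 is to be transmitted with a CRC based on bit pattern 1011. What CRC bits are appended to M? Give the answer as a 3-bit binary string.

Append 3 zeros: 11000101101000. Divide by 1011 (XOR where the leading bit is 1):
  pos 0: 1100 XOR 1011 = 0111
  pos 1: 1110 XOR 1011 = 0101
  pos 2: 1011 XOR 1011 = 0000
  pos 7: 1101 XOR 1011 = 0110
  pos 8: 1100 XOR 1011 = 0111
  pos 9: 1110 XOR 1011 = 0101
  pos 10: 1010 XOR 1011 = 0001
Remainder (last 3 bits) = 001. This is the CRC / FCS.

001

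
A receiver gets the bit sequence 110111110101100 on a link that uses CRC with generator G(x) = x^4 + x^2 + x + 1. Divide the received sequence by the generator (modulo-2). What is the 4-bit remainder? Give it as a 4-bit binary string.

Modulo-2 division of 110111110101100 by 10111:
  pos 0: 11011 XOR 10111 = 01100
  pos 1: 11001 XOR 10111 = 01110
  pos 2: 11101 XOR 10111 = 01010
  pos 3: 10101 XOR 10111 = 00010
  pos 6: 10010 XOR 10111 = 00101
  pos 8: 10111 XOR 10111 = 00000
Remainder = 0000 (zero — the frame passes the CRC check).

0000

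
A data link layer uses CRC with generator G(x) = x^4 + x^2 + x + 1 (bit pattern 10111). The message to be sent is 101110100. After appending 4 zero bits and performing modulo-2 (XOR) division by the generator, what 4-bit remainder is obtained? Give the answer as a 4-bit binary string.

1011

Append 4 zeros: 1011101000000. Divide by 10111 (XOR where the leading bit is 1):
  pos 0: 10111 XOR 10111 = 00000
  pos 6: 10000 XOR 10111 = 00111
  pos 8: 11100 XOR 10111 = 01011
Remainder (last 4 bits) = 1011. This is the CRC / FCS.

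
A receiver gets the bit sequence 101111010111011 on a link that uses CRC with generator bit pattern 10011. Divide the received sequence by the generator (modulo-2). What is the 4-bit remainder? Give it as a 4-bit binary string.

0000

Modulo-2 division of 101111010111011 by 10011:
  pos 0: 10111 XOR 10011 = 00100
  pos 2: 10010 XOR 10011 = 00001
  pos 6: 11011 XOR 10011 = 01000
  pos 7: 10001 XOR 10011 = 00010
  pos 10: 10011 XOR 10011 = 00000
Remainder = 0000 (zero — the frame passes the CRC check).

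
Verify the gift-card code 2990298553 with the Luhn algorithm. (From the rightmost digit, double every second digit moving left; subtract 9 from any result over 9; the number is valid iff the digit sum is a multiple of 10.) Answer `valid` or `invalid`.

invalid

From the right, keep odd positions and double even positions (subtract 9 from any doubled value over 9):
  doubled (positions 2,4,...): 1 7 4 9 4 → sum 25
  kept (positions 1,3,...): 3 5 9 0 9 → sum 26
Total = 51.
51 mod 10 = 1, so the number is invalid.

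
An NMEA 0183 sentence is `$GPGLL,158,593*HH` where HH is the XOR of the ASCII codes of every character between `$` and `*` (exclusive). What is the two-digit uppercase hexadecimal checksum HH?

53

XOR the ASCII codes of the payload characters:
  'G' = 0x47 → acc = 0x47
  'P' = 0x50 → acc = 0x17
  'G' = 0x47 → acc = 0x50
  'L' = 0x4C → acc = 0x1C
  'L' = 0x4C → acc = 0x50
  ',' = 0x2C → acc = 0x7C
  '1' = 0x31 → acc = 0x4D
  '5' = 0x35 → acc = 0x78
  '8' = 0x38 → acc = 0x40
  ',' = 0x2C → acc = 0x6C
  '5' = 0x35 → acc = 0x59
  '9' = 0x39 → acc = 0x60
  '3' = 0x33 → acc = 0x53
Checksum = 0x53.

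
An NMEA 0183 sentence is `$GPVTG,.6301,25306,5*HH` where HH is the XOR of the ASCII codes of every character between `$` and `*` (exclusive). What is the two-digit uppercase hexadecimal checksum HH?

XOR the ASCII codes of the payload characters:
  'G' = 0x47 → acc = 0x47
  'P' = 0x50 → acc = 0x17
  'V' = 0x56 → acc = 0x41
  'T' = 0x54 → acc = 0x15
  'G' = 0x47 → acc = 0x52
  ',' = 0x2C → acc = 0x7E
  '.' = 0x2E → acc = 0x50
  '6' = 0x36 → acc = 0x66
  '3' = 0x33 → acc = 0x55
  '0' = 0x30 → acc = 0x65
  '1' = 0x31 → acc = 0x54
  ',' = 0x2C → acc = 0x78
  '2' = 0x32 → acc = 0x4A
  '5' = 0x35 → acc = 0x7F
  '3' = 0x33 → acc = 0x4C
  '0' = 0x30 → acc = 0x7C
  '6' = 0x36 → acc = 0x4A
  ',' = 0x2C → acc = 0x66
  '5' = 0x35 → acc = 0x53
Checksum = 0x53.

53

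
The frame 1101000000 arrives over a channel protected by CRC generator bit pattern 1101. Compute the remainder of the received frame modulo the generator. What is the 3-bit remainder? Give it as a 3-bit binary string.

Modulo-2 division of 1101000000 by 1101:
  pos 0: 1101 XOR 1101 = 0000
Remainder = 000 (zero — the frame passes the CRC check).

000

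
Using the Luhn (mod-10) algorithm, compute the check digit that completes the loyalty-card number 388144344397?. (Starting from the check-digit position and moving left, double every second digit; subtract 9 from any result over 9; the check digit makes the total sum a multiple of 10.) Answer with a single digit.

3

Partial digits right→left: 7 9 3 4 4 3 4 4 1 8 8 3
Double every second digit counting from the check-digit position (so the 1st, 3rd, 5th, ... of the partial from the right).
  doubled (with −9 where >9): 5 6 8 8 2 7 → sum 36
  kept as-is: 9 4 3 4 8 3 → sum 31
Total = 36 + 31 = 67.
Check digit = (10 − (67 mod 10)) mod 10 = 3.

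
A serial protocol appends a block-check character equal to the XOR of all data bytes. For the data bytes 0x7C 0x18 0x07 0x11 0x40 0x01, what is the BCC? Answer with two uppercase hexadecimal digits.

XOR the bytes together:
  start with 0x7C
  0x7C ⊕ 0x18 = 0x64
  0x64 ⊕ 0x07 = 0x63
  0x63 ⊕ 0x11 = 0x72
  0x72 ⊕ 0x40 = 0x32
  0x32 ⊕ 0x01 = 0x33

33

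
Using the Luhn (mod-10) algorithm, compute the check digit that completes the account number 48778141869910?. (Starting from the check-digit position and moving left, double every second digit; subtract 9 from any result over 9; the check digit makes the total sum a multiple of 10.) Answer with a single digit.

Partial digits right→left: 0 1 9 9 6 8 1 4 1 8 7 7 8 4
Double every second digit counting from the check-digit position (so the 1st, 3rd, 5th, ... of the partial from the right).
  doubled (with −9 where >9): 0 9 3 2 2 5 7 → sum 28
  kept as-is: 1 9 8 4 8 7 4 → sum 41
Total = 28 + 41 = 69.
Check digit = (10 − (69 mod 10)) mod 10 = 1.

1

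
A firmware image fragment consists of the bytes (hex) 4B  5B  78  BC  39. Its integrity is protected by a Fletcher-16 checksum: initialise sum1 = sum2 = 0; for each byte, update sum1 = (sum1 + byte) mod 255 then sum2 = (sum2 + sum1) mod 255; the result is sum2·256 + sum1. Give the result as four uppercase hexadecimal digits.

Running sums (mod 255):
  after byte 0 (4B): sum1=75, sum2=75
  after byte 1 (5B): sum1=166, sum2=241
  after byte 2 (78): sum1=31, sum2=17
  after byte 3 (BC): sum1=219, sum2=236
  after byte 4 (39): sum1=21, sum2=2
Checksum = sum2·256 + sum1 = 2·256 + 21 = 533 = 0x0215.

0215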